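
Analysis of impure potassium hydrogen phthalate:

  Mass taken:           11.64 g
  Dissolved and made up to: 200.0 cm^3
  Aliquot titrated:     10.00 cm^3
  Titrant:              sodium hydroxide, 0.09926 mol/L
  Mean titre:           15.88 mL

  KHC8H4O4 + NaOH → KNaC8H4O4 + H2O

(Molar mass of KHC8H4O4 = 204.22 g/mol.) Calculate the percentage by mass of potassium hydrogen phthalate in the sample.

55.31 %

n(NaOH) per titration = 0.01588 × 0.09926 = 1.576 × 10^-3 mol
n(KHC8H4O4) in each aliquot = 1.576 × 10^-3 mol (1:1 ratio)
n(KHC8H4O4) in the whole flask = 1.576 × 10^-3 × 200.0/10.00 = 0.03152 mol
mass of KHC8H4O4 = 0.03152 × 204.22 = 6.438 g
% KHC8H4O4 = 6.438 / 11.64 × 100 = 55.31 %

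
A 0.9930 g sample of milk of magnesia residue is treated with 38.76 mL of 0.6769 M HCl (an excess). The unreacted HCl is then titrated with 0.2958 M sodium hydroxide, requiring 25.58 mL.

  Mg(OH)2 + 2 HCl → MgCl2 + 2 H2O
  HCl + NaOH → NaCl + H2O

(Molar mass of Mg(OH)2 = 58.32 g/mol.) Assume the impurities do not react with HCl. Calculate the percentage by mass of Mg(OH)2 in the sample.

n(HCl) added = 0.03876 × 0.6769 = 0.02624 mol
n(NaOH) used in back-titration = 0.02558 × 0.2958 = 7.567 × 10^-3 mol
n(HCl) left over = 7.567 × 10^-3 mol (1:1 ratio)
n(HCl) consumed by analyte = 0.02624 − 7.567 × 10^-3 = 0.01867 mol
From the 1:2 ratio, n(Mg(OH)2) = 1/2 × 0.01867 = 9.335 × 10^-3 mol
mass of Mg(OH)2 = 9.335 × 10^-3 × 58.32 = 0.5444 g
% Mg(OH)2 = 0.5444 / 0.9930 × 100 = 54.83 %

54.83 %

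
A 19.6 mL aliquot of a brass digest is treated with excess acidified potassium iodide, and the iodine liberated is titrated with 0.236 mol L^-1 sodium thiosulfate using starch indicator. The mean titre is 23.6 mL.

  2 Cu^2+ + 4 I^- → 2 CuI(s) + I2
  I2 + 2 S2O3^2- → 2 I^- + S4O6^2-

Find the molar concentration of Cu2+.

n(S2O3^2-) = 0.0236 × 0.236 = 5.57 × 10^-3 mol
n(I2) = n(S2O3^2-)/2 = 2.78 × 10^-3 mol
From the 2:1 ratio, n(Cu2+) in the aliquot = 2/1 × 2.78 × 10^-3 = 5.57 × 10^-3 mol
[Cu2+] = 5.57 × 10^-3 / 0.0196 = 0.284 mol/L

0.284 mol/L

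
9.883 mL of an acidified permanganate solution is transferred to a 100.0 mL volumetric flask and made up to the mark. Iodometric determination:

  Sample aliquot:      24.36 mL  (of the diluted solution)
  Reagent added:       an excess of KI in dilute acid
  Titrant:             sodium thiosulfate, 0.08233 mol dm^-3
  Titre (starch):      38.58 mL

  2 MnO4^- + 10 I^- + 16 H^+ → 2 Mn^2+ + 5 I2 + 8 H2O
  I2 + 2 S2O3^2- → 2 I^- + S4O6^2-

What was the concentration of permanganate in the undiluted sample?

0.2639 mol/L

n(S2O3^2-) = 0.03858 × 0.08233 = 3.176 × 10^-3 mol
n(I2) = n(S2O3^2-)/2 = 1.588 × 10^-3 mol
From the 2:5 ratio, n(MnO4^-) in the aliquot = 2/5 × 1.588 × 10^-3 = 6.353 × 10^-4 mol
[MnO4^-]_dilute = 6.353 × 10^-4 / 0.02436 = 0.02608 mol/L
[MnO4^-]_original = 0.02608 × 100.0/9.883 = 0.2639 mol/L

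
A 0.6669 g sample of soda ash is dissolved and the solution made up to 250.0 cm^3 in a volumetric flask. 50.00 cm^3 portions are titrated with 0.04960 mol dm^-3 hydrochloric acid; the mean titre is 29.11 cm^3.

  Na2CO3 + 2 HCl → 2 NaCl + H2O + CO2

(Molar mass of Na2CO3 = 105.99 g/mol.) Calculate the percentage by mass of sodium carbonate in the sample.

57.37 %

n(HCl) per titration = 0.02911 × 0.04960 = 1.444 × 10^-3 mol
From the 1:2 ratio, n(Na2CO3) in each aliquot = 1/2 × 1.444 × 10^-3 = 7.219 × 10^-4 mol
n(Na2CO3) in the whole flask = 7.219 × 10^-4 × 250.0/50.00 = 3.610 × 10^-3 mol
mass of Na2CO3 = 3.610 × 10^-3 × 105.99 = 0.3826 g
% Na2CO3 = 0.3826 / 0.6669 × 100 = 57.37 %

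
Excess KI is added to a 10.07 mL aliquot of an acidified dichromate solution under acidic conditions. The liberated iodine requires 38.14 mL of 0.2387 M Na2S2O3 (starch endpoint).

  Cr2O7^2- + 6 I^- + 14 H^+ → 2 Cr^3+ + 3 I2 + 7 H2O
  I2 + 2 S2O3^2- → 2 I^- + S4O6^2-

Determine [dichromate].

n(S2O3^2-) = 0.03814 × 0.2387 = 9.104 × 10^-3 mol
n(I2) = n(S2O3^2-)/2 = 4.552 × 10^-3 mol
From the 1:3 ratio, n(Cr2O7^2-) in the aliquot = 1/3 × 4.552 × 10^-3 = 1.517 × 10^-3 mol
[Cr2O7^2-] = 1.517 × 10^-3 / 0.01007 = 0.1507 mol/L

0.1507 M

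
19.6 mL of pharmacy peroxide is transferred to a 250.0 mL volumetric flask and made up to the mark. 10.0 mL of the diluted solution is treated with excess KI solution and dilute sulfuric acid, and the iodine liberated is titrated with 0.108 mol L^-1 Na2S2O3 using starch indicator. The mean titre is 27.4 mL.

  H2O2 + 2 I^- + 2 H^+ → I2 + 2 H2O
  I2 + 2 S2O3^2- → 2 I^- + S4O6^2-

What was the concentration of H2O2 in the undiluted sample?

1.89 mol/L

n(S2O3^2-) = 0.0274 × 0.108 = 2.96 × 10^-3 mol
n(I2) = n(S2O3^2-)/2 = 1.48 × 10^-3 mol
n(H2O2) in the aliquot = 1.48 × 10^-3 mol (1:1 ratio)
[H2O2]_dilute = 1.48 × 10^-3 / 0.0100 = 0.148 mol/L
[H2O2]_original = 0.148 × 250.0/19.6 = 1.89 mol/L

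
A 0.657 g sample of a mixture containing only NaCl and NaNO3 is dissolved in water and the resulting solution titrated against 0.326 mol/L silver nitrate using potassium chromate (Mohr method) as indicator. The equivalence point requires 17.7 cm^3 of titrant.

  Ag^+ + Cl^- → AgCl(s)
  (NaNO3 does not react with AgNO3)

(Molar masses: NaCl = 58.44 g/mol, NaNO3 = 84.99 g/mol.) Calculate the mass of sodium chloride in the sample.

0.337 g

n(AgNO3) = 0.0177 × 0.326 = 5.77 × 10^-3 mol
Let x = n(NaCl), y = n(NaNO3).
Titrant: 1x = 5.77 × 10^-3;  mass: 58.44x + 84.99y = 0.657
Solving, x = 5.77 × 10^-3 mol, y = 3.76 × 10^-3 mol
mass of NaCl = 5.77 × 10^-3 × 58.44 = 0.337 g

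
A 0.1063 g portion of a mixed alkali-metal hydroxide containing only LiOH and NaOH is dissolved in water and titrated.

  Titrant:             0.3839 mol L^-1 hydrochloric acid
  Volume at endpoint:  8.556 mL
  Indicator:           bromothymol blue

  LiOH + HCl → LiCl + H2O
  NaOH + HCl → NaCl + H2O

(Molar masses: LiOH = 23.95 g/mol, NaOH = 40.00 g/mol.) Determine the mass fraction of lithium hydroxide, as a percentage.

35.21 %

n(HCl) = 0.008556 × 0.3839 = 3.285 × 10^-3 mol
Let x = n(LiOH), y = n(NaOH).
Titrant: 1x + 1y = 3.285 × 10^-3;  mass: 23.95x + 40.00y = 0.1063
Solving, x = 1.563 × 10^-3 mol, y = 1.722 × 10^-3 mol
mass of LiOH = 1.563 × 10^-3 × 23.95 = 0.03743 g
% LiOH = 0.03743 / 0.1063 × 100 = 35.21 %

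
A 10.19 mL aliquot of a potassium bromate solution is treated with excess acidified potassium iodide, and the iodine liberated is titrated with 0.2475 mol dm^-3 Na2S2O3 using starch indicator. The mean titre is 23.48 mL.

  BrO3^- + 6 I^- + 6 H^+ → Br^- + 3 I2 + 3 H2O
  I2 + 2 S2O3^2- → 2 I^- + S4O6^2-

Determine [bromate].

n(S2O3^2-) = 0.02348 × 0.2475 = 5.811 × 10^-3 mol
n(I2) = n(S2O3^2-)/2 = 2.906 × 10^-3 mol
From the 1:3 ratio, n(BrO3^-) in the aliquot = 1/3 × 2.906 × 10^-3 = 9.685 × 10^-4 mol
[BrO3^-] = 9.685 × 10^-4 / 0.01019 = 0.09505 mol/L

0.09505 mol/L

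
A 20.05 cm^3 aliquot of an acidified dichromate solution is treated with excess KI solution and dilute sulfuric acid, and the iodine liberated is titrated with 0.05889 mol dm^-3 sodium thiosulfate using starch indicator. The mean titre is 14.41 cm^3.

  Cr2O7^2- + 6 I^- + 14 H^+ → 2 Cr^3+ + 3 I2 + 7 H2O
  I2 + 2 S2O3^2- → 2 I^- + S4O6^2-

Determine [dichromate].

0.007054 mol/L

n(S2O3^2-) = 0.01441 × 0.05889 = 8.486 × 10^-4 mol
n(I2) = n(S2O3^2-)/2 = 4.243 × 10^-4 mol
From the 1:3 ratio, n(Cr2O7^2-) in the aliquot = 1/3 × 4.243 × 10^-4 = 1.414 × 10^-4 mol
[Cr2O7^2-] = 1.414 × 10^-4 / 0.02005 = 0.007054 mol/L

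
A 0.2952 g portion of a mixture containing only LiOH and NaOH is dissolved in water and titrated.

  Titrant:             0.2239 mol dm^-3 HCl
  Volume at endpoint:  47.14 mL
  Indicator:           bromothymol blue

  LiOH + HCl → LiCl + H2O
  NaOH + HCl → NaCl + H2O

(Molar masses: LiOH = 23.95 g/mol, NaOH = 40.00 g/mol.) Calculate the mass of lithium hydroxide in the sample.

0.1895 g

n(HCl) = 0.04714 × 0.2239 = 0.01055 mol
Let x = n(LiOH), y = n(NaOH).
Titrant: 1x + 1y = 0.01055;  mass: 23.95x + 40.00y = 0.2952
Solving, x = 7.912 × 10^-3 mol, y = 2.643 × 10^-3 mol
mass of LiOH = 7.912 × 10^-3 × 23.95 = 0.1895 g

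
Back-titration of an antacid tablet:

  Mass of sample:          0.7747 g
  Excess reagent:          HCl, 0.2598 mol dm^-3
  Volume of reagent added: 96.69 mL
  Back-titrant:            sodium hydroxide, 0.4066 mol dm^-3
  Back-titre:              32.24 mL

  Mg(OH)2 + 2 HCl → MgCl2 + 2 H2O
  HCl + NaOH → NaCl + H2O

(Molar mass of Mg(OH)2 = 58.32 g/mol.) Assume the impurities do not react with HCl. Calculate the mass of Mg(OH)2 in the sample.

0.3502 g

n(HCl) added = 0.09669 × 0.2598 = 0.02512 mol
n(NaOH) used in back-titration = 0.03224 × 0.4066 = 0.01311 mol
n(HCl) left over = 0.01311 mol (1:1 ratio)
n(HCl) consumed by analyte = 0.02512 − 0.01311 = 0.01201 mol
From the 1:2 ratio, n(Mg(OH)2) = 1/2 × 0.01201 = 6.006 × 10^-3 mol
mass of Mg(OH)2 = 6.006 × 10^-3 × 58.32 = 0.3502 g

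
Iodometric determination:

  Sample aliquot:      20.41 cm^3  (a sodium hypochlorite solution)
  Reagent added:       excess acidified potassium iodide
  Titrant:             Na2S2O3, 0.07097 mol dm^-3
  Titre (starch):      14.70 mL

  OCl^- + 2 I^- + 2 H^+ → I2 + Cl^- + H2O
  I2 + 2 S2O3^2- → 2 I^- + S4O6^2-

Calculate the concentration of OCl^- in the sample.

n(S2O3^2-) = 0.01470 × 0.07097 = 1.043 × 10^-3 mol
n(I2) = n(S2O3^2-)/2 = 5.216 × 10^-4 mol
n(OCl^-) in the aliquot = 5.216 × 10^-4 mol (1:1 ratio)
[OCl^-] = 5.216 × 10^-4 / 0.02041 = 0.02556 mol/L

0.02556 mol/L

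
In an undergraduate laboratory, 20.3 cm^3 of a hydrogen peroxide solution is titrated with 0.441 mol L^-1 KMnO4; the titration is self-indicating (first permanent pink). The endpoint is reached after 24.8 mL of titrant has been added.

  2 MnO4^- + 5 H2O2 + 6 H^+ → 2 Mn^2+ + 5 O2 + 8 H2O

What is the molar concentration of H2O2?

n(KMnO4) = 0.0248 L × 0.441 mol/L = 0.0109 mol
From the 5:2 mole ratio, n(H2O2) = 5/2 × 0.0109 = 0.0273 mol
[H2O2] = 0.0273 mol / 0.0203 L = 1.35 mol/L

1.35 mol/L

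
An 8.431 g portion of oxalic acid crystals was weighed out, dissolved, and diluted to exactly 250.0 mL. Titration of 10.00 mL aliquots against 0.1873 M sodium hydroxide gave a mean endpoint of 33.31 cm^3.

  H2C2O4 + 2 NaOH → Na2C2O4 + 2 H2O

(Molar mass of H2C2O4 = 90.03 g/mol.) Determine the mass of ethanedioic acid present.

n(NaOH) per titration = 0.03331 × 0.1873 = 6.239 × 10^-3 mol
From the 1:2 ratio, n(H2C2O4) in each aliquot = 1/2 × 6.239 × 10^-3 = 3.119 × 10^-3 mol
n(H2C2O4) in the whole flask = 3.119 × 10^-3 × 250.0/10.00 = 0.07799 mol
mass of H2C2O4 = 0.07799 × 90.03 = 7.021 g

7.021 g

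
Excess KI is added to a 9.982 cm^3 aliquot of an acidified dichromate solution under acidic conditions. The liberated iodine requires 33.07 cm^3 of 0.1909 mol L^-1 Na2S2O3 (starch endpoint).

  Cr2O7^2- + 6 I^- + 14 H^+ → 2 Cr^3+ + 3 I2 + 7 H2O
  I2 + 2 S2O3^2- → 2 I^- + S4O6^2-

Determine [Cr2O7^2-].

n(S2O3^2-) = 0.03307 × 0.1909 = 6.313 × 10^-3 mol
n(I2) = n(S2O3^2-)/2 = 3.157 × 10^-3 mol
From the 1:3 ratio, n(Cr2O7^2-) in the aliquot = 1/3 × 3.157 × 10^-3 = 1.052 × 10^-3 mol
[Cr2O7^2-] = 1.052 × 10^-3 / 0.009982 = 0.1054 mol/L

0.1054 mol/L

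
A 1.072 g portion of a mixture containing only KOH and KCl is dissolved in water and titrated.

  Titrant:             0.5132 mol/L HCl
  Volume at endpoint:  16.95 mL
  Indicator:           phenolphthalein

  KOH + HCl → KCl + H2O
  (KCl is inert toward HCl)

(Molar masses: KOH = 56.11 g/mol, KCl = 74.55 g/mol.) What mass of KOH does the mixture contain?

0.4881 g

n(HCl) = 0.01695 × 0.5132 = 8.699 × 10^-3 mol
Let x = n(KOH), y = n(KCl).
Titrant: 1x = 8.699 × 10^-3;  mass: 56.11x + 74.55y = 1.072
Solving, x = 8.699 × 10^-3 mol, y = 7.833 × 10^-3 mol
mass of KOH = 8.699 × 10^-3 × 56.11 = 0.4881 g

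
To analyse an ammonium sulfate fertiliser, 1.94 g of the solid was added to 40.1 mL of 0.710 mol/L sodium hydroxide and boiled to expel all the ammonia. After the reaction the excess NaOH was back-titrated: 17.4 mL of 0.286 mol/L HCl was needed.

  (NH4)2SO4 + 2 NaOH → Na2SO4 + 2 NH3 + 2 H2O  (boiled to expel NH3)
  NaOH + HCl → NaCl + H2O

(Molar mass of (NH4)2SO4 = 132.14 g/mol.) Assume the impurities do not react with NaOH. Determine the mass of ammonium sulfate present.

n(NaOH) added = 0.0401 × 0.710 = 0.0285 mol
n(HCl) used in back-titration = 0.0174 × 0.286 = 4.98 × 10^-3 mol
n(NaOH) left over = 4.98 × 10^-3 mol (1:1 ratio)
n(NaOH) consumed by analyte = 0.0285 − 4.98 × 10^-3 = 0.0235 mol
From the 1:2 ratio, n((NH4)2SO4) = 1/2 × 0.0235 = 0.0117 mol
mass of (NH4)2SO4 = 0.0117 × 132.14 = 1.55 g

1.55 g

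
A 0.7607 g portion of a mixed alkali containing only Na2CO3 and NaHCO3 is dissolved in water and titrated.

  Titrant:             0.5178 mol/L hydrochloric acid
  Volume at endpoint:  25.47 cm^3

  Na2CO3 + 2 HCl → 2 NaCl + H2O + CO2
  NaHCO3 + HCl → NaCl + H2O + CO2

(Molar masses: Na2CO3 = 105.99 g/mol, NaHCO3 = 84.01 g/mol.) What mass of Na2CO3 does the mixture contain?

n(HCl) = 0.02547 × 0.5178 = 0.01319 mol
Let x = n(Na2CO3), y = n(NaHCO3).
Titrant: 2x + 1y = 0.01319;  mass: 105.99x + 84.01y = 0.7607
Solving, x = 5.598 × 10^-3 mol, y = 1.992 × 10^-3 mol
mass of Na2CO3 = 5.598 × 10^-3 × 105.99 = 0.5934 g

0.5934 g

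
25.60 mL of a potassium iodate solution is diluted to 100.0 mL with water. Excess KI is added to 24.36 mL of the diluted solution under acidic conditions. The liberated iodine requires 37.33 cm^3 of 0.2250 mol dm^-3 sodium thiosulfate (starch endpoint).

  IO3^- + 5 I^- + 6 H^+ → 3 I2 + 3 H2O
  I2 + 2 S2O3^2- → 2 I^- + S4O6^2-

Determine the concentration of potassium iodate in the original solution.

0.2245 mol/L

n(S2O3^2-) = 0.03733 × 0.2250 = 8.399 × 10^-3 mol
n(I2) = n(S2O3^2-)/2 = 4.200 × 10^-3 mol
From the 1:3 ratio, n(IO3^-) in the aliquot = 1/3 × 4.200 × 10^-3 = 1.400 × 10^-3 mol
[IO3^-]_dilute = 1.400 × 10^-3 / 0.02436 = 0.05747 mol/L
[IO3^-]_original = 0.05747 × 100.0/25.60 = 0.2245 mol/L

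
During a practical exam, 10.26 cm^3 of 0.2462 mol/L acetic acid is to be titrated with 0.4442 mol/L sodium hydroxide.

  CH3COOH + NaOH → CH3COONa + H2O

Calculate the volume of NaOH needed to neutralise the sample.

5.687 mL

n(CH3COOH) = 0.01026 L × 0.2462 mol/L = 2.526 × 10^-3 mol
n(NaOH) = 2.526 × 10^-3 mol (1:1 stoichiometry)
V(NaOH) = 2.526 × 10^-3 mol / 0.4442 mol/L = 0.005687 L = 5.687 mL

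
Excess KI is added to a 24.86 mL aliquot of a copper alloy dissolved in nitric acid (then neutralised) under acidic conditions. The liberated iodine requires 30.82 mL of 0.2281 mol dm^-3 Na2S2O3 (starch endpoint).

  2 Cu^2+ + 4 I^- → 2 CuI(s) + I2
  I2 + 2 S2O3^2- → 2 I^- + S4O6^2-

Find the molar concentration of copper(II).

0.2828 mol/L

n(S2O3^2-) = 0.03082 × 0.2281 = 7.030 × 10^-3 mol
n(I2) = n(S2O3^2-)/2 = 3.515 × 10^-3 mol
From the 2:1 ratio, n(Cu2+) in the aliquot = 2/1 × 3.515 × 10^-3 = 7.030 × 10^-3 mol
[Cu2+] = 7.030 × 10^-3 / 0.02486 = 0.2828 mol/L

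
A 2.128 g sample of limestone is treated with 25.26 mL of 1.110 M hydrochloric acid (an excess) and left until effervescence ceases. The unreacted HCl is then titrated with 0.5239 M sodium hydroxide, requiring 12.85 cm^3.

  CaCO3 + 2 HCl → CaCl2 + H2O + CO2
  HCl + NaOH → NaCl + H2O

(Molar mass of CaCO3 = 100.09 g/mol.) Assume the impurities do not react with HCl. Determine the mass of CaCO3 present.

n(HCl) added = 0.02526 × 1.110 = 0.02804 mol
n(NaOH) used in back-titration = 0.01285 × 0.5239 = 6.732 × 10^-3 mol
n(HCl) left over = 6.732 × 10^-3 mol (1:1 ratio)
n(HCl) consumed by analyte = 0.02804 − 6.732 × 10^-3 = 0.02131 mol
From the 1:2 ratio, n(CaCO3) = 1/2 × 0.02131 = 0.01065 mol
mass of CaCO3 = 0.01065 × 100.09 = 1.066 g

1.066 g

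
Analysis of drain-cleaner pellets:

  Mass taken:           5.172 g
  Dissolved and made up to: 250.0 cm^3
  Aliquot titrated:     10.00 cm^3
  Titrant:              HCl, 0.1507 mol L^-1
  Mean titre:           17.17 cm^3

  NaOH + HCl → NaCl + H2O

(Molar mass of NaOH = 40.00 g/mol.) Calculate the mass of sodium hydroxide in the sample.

2.588 g

n(HCl) per titration = 0.01717 × 0.1507 = 2.588 × 10^-3 mol
n(NaOH) in each aliquot = 2.588 × 10^-3 mol (1:1 ratio)
n(NaOH) in the whole flask = 2.588 × 10^-3 × 250.0/10.00 = 0.06469 mol
mass of NaOH = 0.06469 × 40.00 = 2.588 g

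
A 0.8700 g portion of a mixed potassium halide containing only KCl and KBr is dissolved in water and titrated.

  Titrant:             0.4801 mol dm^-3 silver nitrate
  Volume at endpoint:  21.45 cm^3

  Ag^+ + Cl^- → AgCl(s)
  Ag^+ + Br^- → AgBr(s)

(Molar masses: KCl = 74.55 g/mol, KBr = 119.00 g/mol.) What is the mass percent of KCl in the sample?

n(AgNO3) = 0.02145 × 0.4801 = 0.01030 mol
Let x = n(KCl), y = n(KBr).
Titrant: 1x + 1y = 0.01030;  mass: 74.55x + 119.00y = 0.8700
Solving, x = 7.997 × 10^-3 mol, y = 2.301 × 10^-3 mol
mass of KCl = 7.997 × 10^-3 × 74.55 = 0.5962 g
% KCl = 0.5962 / 0.8700 × 100 = 68.53 %

68.53 %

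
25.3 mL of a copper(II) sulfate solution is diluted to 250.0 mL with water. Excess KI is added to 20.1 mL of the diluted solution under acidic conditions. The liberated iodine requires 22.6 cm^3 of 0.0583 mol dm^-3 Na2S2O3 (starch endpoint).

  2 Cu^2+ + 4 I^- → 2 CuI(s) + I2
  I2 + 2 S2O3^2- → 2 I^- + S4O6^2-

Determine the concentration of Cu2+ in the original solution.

0.648 mol/L

n(S2O3^2-) = 0.0226 × 0.0583 = 1.32 × 10^-3 mol
n(I2) = n(S2O3^2-)/2 = 6.59 × 10^-4 mol
From the 2:1 ratio, n(Cu2+) in the aliquot = 2/1 × 6.59 × 10^-4 = 1.32 × 10^-3 mol
[Cu2+]_dilute = 1.32 × 10^-3 / 0.0201 = 0.0656 mol/L
[Cu2+]_original = 0.0656 × 250.0/25.3 = 0.648 mol/L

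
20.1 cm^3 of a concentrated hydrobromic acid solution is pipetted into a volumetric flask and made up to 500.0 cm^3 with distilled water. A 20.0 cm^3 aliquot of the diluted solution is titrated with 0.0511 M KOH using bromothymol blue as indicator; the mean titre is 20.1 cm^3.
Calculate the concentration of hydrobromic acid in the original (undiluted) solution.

1.28 M

HBr + KOH → KBr + H2O
n(KOH) = 0.0201 × 0.0511 = 1.03 × 10^-3 mol
n(HBr) in the aliquot = 1.03 × 10^-3 mol (1:1 ratio)
[HBr]_dilute = 1.03 × 10^-3 / 0.0200 = 0.0514 mol/L
Dilution factor = 500.0 / 20.1 = 24.88
[HBr]_stock = 0.0514 × 24.88 = 1.28 mol/L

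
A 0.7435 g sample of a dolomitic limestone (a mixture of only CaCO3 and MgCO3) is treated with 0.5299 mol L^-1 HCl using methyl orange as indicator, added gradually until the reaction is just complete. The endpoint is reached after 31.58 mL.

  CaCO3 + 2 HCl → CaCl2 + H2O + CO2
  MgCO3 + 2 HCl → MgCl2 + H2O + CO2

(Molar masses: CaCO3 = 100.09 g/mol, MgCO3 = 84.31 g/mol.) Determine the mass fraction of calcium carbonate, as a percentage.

32.48 %

n(HCl) = 0.03158 × 0.5299 = 0.01673 mol
Let x = n(CaCO3), y = n(MgCO3).
Titrant: 2x + 2y = 0.01673;  mass: 100.09x + 84.31y = 0.7435
Solving, x = 2.412 × 10^-3 mol, y = 5.955 × 10^-3 mol
mass of CaCO3 = 2.412 × 10^-3 × 100.09 = 0.2415 g
% CaCO3 = 0.2415 / 0.7435 × 100 = 32.48 %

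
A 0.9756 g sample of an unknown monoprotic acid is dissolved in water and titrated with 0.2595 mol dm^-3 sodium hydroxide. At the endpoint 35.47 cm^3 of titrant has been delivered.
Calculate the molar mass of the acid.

106.0 g/mol

n(NaOH) = 0.03547 L × 0.2595 mol/L = 9.204 × 10^-3 mol
n(HA) = 9.204 × 10^-3 mol (1:1 ratio)
M = m / n = 0.9756 g / 9.204 × 10^-3 mol = 106.0 g/mol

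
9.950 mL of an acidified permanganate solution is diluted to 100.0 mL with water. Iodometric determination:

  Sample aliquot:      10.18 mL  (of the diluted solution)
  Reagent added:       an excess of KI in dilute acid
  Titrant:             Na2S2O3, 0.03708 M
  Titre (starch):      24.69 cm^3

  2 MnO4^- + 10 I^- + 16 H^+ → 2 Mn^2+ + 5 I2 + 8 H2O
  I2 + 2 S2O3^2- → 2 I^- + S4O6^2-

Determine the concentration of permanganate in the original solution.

0.1808 M

n(S2O3^2-) = 0.02469 × 0.03708 = 9.155 × 10^-4 mol
n(I2) = n(S2O3^2-)/2 = 4.578 × 10^-4 mol
From the 2:5 ratio, n(MnO4^-) in the aliquot = 2/5 × 4.578 × 10^-4 = 1.831 × 10^-4 mol
[MnO4^-]_dilute = 1.831 × 10^-4 / 0.01018 = 0.01799 mol/L
[MnO4^-]_original = 0.01799 × 100.0/9.950 = 0.1808 mol/L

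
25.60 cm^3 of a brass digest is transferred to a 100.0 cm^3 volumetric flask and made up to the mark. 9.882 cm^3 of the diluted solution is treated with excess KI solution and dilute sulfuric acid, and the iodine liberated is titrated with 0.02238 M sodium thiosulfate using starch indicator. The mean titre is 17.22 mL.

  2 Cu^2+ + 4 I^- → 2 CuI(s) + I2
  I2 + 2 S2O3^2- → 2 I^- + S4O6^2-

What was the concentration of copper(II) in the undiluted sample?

n(S2O3^2-) = 0.01722 × 0.02238 = 3.854 × 10^-4 mol
n(I2) = n(S2O3^2-)/2 = 1.927 × 10^-4 mol
From the 2:1 ratio, n(Cu2+) in the aliquot = 2/1 × 1.927 × 10^-4 = 3.854 × 10^-4 mol
[Cu2+]_dilute = 3.854 × 10^-4 / 0.009882 = 0.03900 mol/L
[Cu2+]_original = 0.03900 × 100.0/25.60 = 0.1523 mol/L

0.1523 M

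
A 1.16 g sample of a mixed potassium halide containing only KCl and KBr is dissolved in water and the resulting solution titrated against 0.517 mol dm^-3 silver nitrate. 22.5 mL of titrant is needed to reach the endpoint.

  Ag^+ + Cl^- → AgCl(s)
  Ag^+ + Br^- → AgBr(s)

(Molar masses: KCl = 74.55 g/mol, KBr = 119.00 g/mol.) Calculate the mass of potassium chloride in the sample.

n(AgNO3) = 0.0225 × 0.517 = 0.0116 mol
Let x = n(KCl), y = n(KBr).
Titrant: 1x + 1y = 0.0116;  mass: 74.55x + 119.00y = 1.16
Solving, x = 5.05 × 10^-3 mol, y = 6.59 × 10^-3 mol
mass of KCl = 5.05 × 10^-3 × 74.55 = 0.376 g

0.376 g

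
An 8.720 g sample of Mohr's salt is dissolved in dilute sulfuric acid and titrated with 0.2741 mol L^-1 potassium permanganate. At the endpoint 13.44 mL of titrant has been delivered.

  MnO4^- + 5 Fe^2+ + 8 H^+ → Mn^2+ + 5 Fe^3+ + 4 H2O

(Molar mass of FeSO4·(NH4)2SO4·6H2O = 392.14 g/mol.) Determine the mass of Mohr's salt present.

7.223 g

n(KMnO4) = 0.01344 L × 0.2741 mol/L = 3.684 × 10^-3 mol
From the 5:1 ratio, n(FeSO4·(NH4)2SO4·6H2O) = 5/1 × 3.684 × 10^-3 = 0.01842 mol
mass of FeSO4·(NH4)2SO4·6H2O = 0.01842 × 392.14 g/mol = 7.223 g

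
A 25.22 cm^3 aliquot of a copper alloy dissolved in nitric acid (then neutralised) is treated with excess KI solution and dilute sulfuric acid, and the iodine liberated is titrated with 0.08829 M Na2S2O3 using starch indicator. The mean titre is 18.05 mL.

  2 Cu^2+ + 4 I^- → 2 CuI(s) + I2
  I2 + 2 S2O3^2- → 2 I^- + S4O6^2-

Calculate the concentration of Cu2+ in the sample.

n(S2O3^2-) = 0.01805 × 0.08829 = 1.594 × 10^-3 mol
n(I2) = n(S2O3^2-)/2 = 7.968 × 10^-4 mol
From the 2:1 ratio, n(Cu2+) in the aliquot = 2/1 × 7.968 × 10^-4 = 1.594 × 10^-3 mol
[Cu2+] = 1.594 × 10^-3 / 0.02522 = 0.06319 mol/L

0.06319 M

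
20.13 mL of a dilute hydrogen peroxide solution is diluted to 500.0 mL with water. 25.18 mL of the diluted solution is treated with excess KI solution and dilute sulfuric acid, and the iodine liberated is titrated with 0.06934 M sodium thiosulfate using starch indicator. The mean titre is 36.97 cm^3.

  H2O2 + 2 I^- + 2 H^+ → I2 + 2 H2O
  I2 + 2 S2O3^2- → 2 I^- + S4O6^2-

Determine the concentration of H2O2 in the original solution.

n(S2O3^2-) = 0.03697 × 0.06934 = 2.563 × 10^-3 mol
n(I2) = n(S2O3^2-)/2 = 1.282 × 10^-3 mol
n(H2O2) in the aliquot = 1.282 × 10^-3 mol (1:1 ratio)
[H2O2]_dilute = 1.282 × 10^-3 / 0.02518 = 0.05090 mol/L
[H2O2]_original = 0.05090 × 500.0/20.13 = 1.264 mol/L

1.264 M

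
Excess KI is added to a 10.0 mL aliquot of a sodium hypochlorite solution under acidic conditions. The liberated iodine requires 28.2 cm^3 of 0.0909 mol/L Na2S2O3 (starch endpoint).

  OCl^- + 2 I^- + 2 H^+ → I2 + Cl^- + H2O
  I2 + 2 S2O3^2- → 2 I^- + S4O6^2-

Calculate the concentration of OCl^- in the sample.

0.128 mol/L

n(S2O3^2-) = 0.0282 × 0.0909 = 2.56 × 10^-3 mol
n(I2) = n(S2O3^2-)/2 = 1.28 × 10^-3 mol
n(OCl^-) in the aliquot = 1.28 × 10^-3 mol (1:1 ratio)
[OCl^-] = 1.28 × 10^-3 / 0.0100 = 0.128 mol/L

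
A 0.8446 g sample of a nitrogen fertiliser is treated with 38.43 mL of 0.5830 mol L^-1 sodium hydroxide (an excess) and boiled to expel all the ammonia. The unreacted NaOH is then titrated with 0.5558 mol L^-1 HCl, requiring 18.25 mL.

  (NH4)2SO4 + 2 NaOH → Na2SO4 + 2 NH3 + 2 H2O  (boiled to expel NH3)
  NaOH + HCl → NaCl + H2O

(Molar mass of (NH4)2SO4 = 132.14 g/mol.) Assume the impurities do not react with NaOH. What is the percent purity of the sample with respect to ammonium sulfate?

95.92 %

n(NaOH) added = 0.03843 × 0.5830 = 0.02240 mol
n(HCl) used in back-titration = 0.01825 × 0.5558 = 0.01014 mol
n(NaOH) left over = 0.01014 mol (1:1 ratio)
n(NaOH) consumed by analyte = 0.02240 − 0.01014 = 0.01226 mol
From the 1:2 ratio, n((NH4)2SO4) = 1/2 × 0.01226 = 6.131 × 10^-3 mol
mass of (NH4)2SO4 = 6.131 × 10^-3 × 132.14 = 0.8101 g
% (NH4)2SO4 = 0.8101 / 0.8446 × 100 = 95.92 %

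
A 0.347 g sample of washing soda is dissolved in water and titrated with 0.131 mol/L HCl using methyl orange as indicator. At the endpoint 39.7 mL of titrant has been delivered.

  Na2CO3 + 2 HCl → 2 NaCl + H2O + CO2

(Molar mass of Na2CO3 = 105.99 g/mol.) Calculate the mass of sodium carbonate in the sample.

0.276 g

n(HCl) = 0.0397 L × 0.131 mol/L = 5.20 × 10^-3 mol
From the 1:2 ratio, n(Na2CO3) = 1/2 × 5.20 × 10^-3 = 2.60 × 10^-3 mol
mass of Na2CO3 = 2.60 × 10^-3 × 105.99 g/mol = 0.276 g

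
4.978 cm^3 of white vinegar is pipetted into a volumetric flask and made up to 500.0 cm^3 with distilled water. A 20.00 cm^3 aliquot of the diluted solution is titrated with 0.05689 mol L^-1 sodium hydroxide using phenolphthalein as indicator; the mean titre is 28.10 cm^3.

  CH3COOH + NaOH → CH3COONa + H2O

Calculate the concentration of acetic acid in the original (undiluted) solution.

n(NaOH) = 0.02810 × 0.05689 = 1.599 × 10^-3 mol
n(CH3COOH) in the aliquot = 1.599 × 10^-3 mol (1:1 ratio)
[CH3COOH]_dilute = 1.599 × 10^-3 / 0.02000 = 0.07993 mol/L
Dilution factor = 500.0 / 4.978 = 100.4
[CH3COOH]_stock = 0.07993 × 100.4 = 8.028 mol/L

8.028 mol/L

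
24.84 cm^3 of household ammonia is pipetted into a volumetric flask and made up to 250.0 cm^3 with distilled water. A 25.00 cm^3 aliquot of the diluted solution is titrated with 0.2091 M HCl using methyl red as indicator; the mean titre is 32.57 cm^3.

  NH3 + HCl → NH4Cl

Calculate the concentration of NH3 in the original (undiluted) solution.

2.742 M

n(HCl) = 0.03257 × 0.2091 = 6.810 × 10^-3 mol
n(NH3) in the aliquot = 6.810 × 10^-3 mol (1:1 ratio)
[NH3]_dilute = 6.810 × 10^-3 / 0.02500 = 0.2724 mol/L
Dilution factor = 250.0 / 24.84 = 10.06
[NH3]_stock = 0.2724 × 10.06 = 2.742 mol/L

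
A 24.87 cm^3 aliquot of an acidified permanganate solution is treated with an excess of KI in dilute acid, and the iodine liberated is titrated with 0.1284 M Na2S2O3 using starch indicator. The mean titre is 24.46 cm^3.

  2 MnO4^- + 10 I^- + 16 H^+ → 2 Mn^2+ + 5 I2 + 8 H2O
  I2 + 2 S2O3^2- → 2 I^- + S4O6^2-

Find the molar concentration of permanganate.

n(S2O3^2-) = 0.02446 × 0.1284 = 3.141 × 10^-3 mol
n(I2) = n(S2O3^2-)/2 = 1.570 × 10^-3 mol
From the 2:5 ratio, n(MnO4^-) in the aliquot = 2/5 × 1.570 × 10^-3 = 6.281 × 10^-4 mol
[MnO4^-] = 6.281 × 10^-4 / 0.02487 = 0.02526 mol/L

0.02526 M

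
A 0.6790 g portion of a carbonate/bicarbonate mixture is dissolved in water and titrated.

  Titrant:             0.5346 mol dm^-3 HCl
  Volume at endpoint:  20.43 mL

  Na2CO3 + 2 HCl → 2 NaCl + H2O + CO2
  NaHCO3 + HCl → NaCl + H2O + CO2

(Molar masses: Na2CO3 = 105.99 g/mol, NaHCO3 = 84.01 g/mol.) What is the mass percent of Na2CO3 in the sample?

60.03 %

n(HCl) = 0.02043 × 0.5346 = 0.01092 mol
Let x = n(Na2CO3), y = n(NaHCO3).
Titrant: 2x + 1y = 0.01092;  mass: 105.99x + 84.01y = 0.6790
Solving, x = 3.846 × 10^-3 mol, y = 3.231 × 10^-3 mol
mass of Na2CO3 = 3.846 × 10^-3 × 105.99 = 0.4076 g
% Na2CO3 = 0.4076 / 0.6790 × 100 = 60.03 %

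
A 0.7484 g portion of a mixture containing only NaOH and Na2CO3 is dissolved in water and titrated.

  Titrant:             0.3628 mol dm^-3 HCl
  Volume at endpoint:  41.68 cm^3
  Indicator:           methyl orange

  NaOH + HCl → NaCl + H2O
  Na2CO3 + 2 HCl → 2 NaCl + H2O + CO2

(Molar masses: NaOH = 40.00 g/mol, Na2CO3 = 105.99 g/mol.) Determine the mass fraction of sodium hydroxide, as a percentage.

21.78 %

n(HCl) = 0.04168 × 0.3628 = 0.01512 mol
Let x = n(NaOH), y = n(Na2CO3).
Titrant: 1x + 2y = 0.01512;  mass: 40.00x + 105.99y = 0.7484
Solving, x = 4.076 × 10^-3 mol, y = 5.523 × 10^-3 mol
mass of NaOH = 4.076 × 10^-3 × 40.00 = 0.1630 g
% NaOH = 0.1630 / 0.7484 × 100 = 21.78 %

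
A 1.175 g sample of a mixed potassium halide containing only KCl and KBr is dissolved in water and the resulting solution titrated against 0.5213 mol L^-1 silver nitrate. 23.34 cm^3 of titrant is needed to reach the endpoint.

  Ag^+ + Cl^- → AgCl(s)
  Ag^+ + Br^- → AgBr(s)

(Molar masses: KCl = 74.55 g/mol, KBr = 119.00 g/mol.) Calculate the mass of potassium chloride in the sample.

n(AgNO3) = 0.02334 × 0.5213 = 0.01217 mol
Let x = n(KCl), y = n(KBr).
Titrant: 1x + 1y = 0.01217;  mass: 74.55x + 119.00y = 1.175
Solving, x = 6.139 × 10^-3 mol, y = 6.028 × 10^-3 mol
mass of KCl = 6.139 × 10^-3 × 74.55 = 0.4577 g

0.4577 g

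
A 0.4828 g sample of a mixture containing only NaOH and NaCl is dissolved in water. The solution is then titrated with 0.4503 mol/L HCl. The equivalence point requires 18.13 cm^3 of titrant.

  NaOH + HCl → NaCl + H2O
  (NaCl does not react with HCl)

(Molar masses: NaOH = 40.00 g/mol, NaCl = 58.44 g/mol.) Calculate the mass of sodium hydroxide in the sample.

n(HCl) = 0.01813 × 0.4503 = 8.164 × 10^-3 mol
Let x = n(NaOH), y = n(NaCl).
Titrant: 1x = 8.164 × 10^-3;  mass: 40.00x + 58.44y = 0.4828
Solving, x = 8.164 × 10^-3 mol, y = 2.674 × 10^-3 mol
mass of NaOH = 8.164 × 10^-3 × 40.00 = 0.3266 g

0.3266 g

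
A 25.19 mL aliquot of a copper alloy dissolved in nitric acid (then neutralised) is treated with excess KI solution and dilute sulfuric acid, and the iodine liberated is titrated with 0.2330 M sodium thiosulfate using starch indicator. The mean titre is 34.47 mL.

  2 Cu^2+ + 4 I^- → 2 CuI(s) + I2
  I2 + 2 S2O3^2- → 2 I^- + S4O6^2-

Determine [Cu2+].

n(S2O3^2-) = 0.03447 × 0.2330 = 8.032 × 10^-3 mol
n(I2) = n(S2O3^2-)/2 = 4.016 × 10^-3 mol
From the 2:1 ratio, n(Cu2+) in the aliquot = 2/1 × 4.016 × 10^-3 = 8.032 × 10^-3 mol
[Cu2+] = 8.032 × 10^-3 / 0.02519 = 0.3188 mol/L

0.3188 M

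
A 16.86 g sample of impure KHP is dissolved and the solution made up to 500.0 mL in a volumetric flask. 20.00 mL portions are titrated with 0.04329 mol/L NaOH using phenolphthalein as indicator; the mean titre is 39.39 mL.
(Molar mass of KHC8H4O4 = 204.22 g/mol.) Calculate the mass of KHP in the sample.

8.706 g

KHC8H4O4 + NaOH → KNaC8H4O4 + H2O
n(NaOH) per titration = 0.03939 × 0.04329 = 1.705 × 10^-3 mol
n(KHC8H4O4) in each aliquot = 1.705 × 10^-3 mol (1:1 ratio)
n(KHC8H4O4) in the whole flask = 1.705 × 10^-3 × 500.0/20.00 = 0.04263 mol
mass of KHC8H4O4 = 0.04263 × 204.22 = 8.706 g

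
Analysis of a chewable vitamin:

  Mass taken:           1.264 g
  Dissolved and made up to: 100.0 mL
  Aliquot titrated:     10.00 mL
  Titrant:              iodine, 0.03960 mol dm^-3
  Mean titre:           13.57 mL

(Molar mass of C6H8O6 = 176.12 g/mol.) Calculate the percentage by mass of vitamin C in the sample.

74.87 %

C6H8O6 + I2 → C6H6O6 + 2 HI
n(I2) per titration = 0.01357 × 0.03960 = 5.374 × 10^-4 mol
n(C6H8O6) in each aliquot = 5.374 × 10^-4 mol (1:1 ratio)
n(C6H8O6) in the whole flask = 5.374 × 10^-4 × 100.0/10.00 = 5.374 × 10^-3 mol
mass of C6H8O6 = 5.374 × 10^-3 × 176.12 = 0.9464 g
% C6H8O6 = 0.9464 / 1.264 × 100 = 74.87 %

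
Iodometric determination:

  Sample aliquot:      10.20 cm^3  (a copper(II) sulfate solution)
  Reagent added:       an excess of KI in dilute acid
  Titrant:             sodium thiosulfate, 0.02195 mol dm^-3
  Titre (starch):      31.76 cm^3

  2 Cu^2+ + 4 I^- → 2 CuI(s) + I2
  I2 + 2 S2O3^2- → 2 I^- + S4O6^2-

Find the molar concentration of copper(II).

n(S2O3^2-) = 0.03176 × 0.02195 = 6.971 × 10^-4 mol
n(I2) = n(S2O3^2-)/2 = 3.486 × 10^-4 mol
From the 2:1 ratio, n(Cu2+) in the aliquot = 2/1 × 3.486 × 10^-4 = 6.971 × 10^-4 mol
[Cu2+] = 6.971 × 10^-4 / 0.01020 = 0.06835 mol/L

0.06835 mol/L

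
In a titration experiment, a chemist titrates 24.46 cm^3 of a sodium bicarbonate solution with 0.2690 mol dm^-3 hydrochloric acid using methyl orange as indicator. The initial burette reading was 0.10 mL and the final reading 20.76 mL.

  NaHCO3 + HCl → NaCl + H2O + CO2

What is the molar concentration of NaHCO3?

0.2272 mol/L

n(HCl) = 0.02066 L × 0.2690 mol/L = 5.558 × 10^-3 mol
n(NaHCO3) = 5.558 × 10^-3 mol (1:1 mole ratio)
[NaHCO3] = 5.558 × 10^-3 mol / 0.02446 L = 0.2272 mol/L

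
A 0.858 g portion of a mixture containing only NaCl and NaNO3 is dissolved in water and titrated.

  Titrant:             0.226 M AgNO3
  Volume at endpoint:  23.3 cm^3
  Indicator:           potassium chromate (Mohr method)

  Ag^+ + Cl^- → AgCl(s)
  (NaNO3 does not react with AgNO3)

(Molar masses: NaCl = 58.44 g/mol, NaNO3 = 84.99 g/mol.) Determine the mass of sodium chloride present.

n(AgNO3) = 0.0233 × 0.226 = 5.27 × 10^-3 mol
Let x = n(NaCl), y = n(NaNO3).
Titrant: 1x = 5.27 × 10^-3;  mass: 58.44x + 84.99y = 0.858
Solving, x = 5.27 × 10^-3 mol, y = 6.47 × 10^-3 mol
mass of NaCl = 5.27 × 10^-3 × 58.44 = 0.308 g

0.308 g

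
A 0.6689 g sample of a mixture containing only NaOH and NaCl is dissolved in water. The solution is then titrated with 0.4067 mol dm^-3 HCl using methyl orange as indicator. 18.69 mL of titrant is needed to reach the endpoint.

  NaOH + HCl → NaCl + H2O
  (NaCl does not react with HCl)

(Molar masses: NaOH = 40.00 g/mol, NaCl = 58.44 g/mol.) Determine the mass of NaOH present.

n(HCl) = 0.01869 × 0.4067 = 7.601 × 10^-3 mol
Let x = n(NaOH), y = n(NaCl).
Titrant: 1x = 7.601 × 10^-3;  mass: 40.00x + 58.44y = 0.6689
Solving, x = 7.601 × 10^-3 mol, y = 6.243 × 10^-3 mol
mass of NaOH = 7.601 × 10^-3 × 40.00 = 0.3040 g

0.3040 g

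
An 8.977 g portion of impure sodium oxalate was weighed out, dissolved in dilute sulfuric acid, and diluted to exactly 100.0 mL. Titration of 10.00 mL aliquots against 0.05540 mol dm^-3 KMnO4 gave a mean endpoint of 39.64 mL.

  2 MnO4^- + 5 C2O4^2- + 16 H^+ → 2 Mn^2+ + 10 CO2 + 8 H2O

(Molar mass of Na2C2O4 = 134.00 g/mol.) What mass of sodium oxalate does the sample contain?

7.357 g

n(KMnO4) per titration = 0.03964 × 0.05540 = 2.196 × 10^-3 mol
From the 5:2 ratio, n(Na2C2O4) in each aliquot = 5/2 × 2.196 × 10^-3 = 5.490 × 10^-3 mol
n(Na2C2O4) in the whole flask = 5.490 × 10^-3 × 100.0/10.00 = 0.05490 mol
mass of Na2C2O4 = 0.05490 × 134.00 = 7.357 g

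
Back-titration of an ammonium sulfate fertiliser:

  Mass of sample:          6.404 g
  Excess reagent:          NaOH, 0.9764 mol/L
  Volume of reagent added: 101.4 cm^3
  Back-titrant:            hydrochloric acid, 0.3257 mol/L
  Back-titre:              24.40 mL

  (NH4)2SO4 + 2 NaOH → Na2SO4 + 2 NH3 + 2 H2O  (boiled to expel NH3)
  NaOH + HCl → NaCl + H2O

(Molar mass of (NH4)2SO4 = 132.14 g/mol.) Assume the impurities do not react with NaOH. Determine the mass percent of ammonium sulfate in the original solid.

93.95 %

n(NaOH) added = 0.1014 × 0.9764 = 0.09901 mol
n(HCl) used in back-titration = 0.02440 × 0.3257 = 7.947 × 10^-3 mol
n(NaOH) left over = 7.947 × 10^-3 mol (1:1 ratio)
n(NaOH) consumed by analyte = 0.09901 − 7.947 × 10^-3 = 0.09106 mol
From the 1:2 ratio, n((NH4)2SO4) = 1/2 × 0.09106 = 0.04553 mol
mass of (NH4)2SO4 = 0.04553 × 132.14 = 6.016 g
% (NH4)2SO4 = 6.016 / 6.404 × 100 = 93.95 %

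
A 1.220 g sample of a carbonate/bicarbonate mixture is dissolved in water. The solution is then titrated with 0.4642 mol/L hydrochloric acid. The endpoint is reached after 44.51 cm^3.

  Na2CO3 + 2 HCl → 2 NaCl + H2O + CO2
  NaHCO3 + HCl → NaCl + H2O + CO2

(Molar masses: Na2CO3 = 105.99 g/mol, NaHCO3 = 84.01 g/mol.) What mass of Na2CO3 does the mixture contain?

0.8813 g

n(HCl) = 0.04451 × 0.4642 = 0.02066 mol
Let x = n(Na2CO3), y = n(NaHCO3).
Titrant: 2x + 1y = 0.02066;  mass: 105.99x + 84.01y = 1.220
Solving, x = 8.315 × 10^-3 mol, y = 4.032 × 10^-3 mol
mass of Na2CO3 = 8.315 × 10^-3 × 105.99 = 0.8813 g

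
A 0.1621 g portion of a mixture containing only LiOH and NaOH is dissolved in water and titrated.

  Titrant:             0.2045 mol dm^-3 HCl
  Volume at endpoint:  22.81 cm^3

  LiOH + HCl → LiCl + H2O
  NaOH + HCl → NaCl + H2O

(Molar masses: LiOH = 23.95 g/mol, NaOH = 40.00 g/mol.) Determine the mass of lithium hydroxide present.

n(HCl) = 0.02281 × 0.2045 = 4.665 × 10^-3 mol
Let x = n(LiOH), y = n(NaOH).
Titrant: 1x + 1y = 4.665 × 10^-3;  mass: 23.95x + 40.00y = 0.1621
Solving, x = 1.526 × 10^-3 mol, y = 3.139 × 10^-3 mol
mass of LiOH = 1.526 × 10^-3 × 23.95 = 0.03654 g

0.03654 g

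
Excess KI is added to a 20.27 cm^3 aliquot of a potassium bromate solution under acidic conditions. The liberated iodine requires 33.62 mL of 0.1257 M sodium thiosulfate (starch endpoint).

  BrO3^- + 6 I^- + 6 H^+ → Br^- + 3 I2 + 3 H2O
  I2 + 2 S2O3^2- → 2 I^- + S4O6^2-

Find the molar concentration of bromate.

n(S2O3^2-) = 0.03362 × 0.1257 = 4.226 × 10^-3 mol
n(I2) = n(S2O3^2-)/2 = 2.113 × 10^-3 mol
From the 1:3 ratio, n(BrO3^-) in the aliquot = 1/3 × 2.113 × 10^-3 = 7.043 × 10^-4 mol
[BrO3^-] = 7.043 × 10^-4 / 0.02027 = 0.03475 mol/L

0.03475 M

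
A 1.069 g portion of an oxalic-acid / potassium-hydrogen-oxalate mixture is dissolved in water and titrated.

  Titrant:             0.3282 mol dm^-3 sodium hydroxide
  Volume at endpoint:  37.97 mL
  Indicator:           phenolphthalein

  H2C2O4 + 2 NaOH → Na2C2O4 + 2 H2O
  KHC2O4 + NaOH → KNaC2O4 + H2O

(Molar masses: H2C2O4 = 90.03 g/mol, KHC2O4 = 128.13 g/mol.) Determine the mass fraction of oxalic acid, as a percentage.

n(NaOH) = 0.03797 × 0.3282 = 0.01246 mol
Let x = n(H2C2O4), y = n(KHC2O4).
Titrant: 2x + 1y = 0.01246;  mass: 90.03x + 128.13y = 1.069
Solving, x = 3.175 × 10^-3 mol, y = 6.112 × 10^-3 mol
mass of H2C2O4 = 3.175 × 10^-3 × 90.03 = 0.2858 g
% H2C2O4 = 0.2858 / 1.069 × 100 = 26.74 %

26.74 %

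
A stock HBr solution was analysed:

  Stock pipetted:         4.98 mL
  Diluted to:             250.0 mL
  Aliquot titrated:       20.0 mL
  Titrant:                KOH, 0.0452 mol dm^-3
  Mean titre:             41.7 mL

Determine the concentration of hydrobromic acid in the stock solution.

HBr + KOH → KBr + H2O
n(KOH) = 0.0417 × 0.0452 = 1.88 × 10^-3 mol
n(HBr) in the aliquot = 1.88 × 10^-3 mol (1:1 ratio)
[HBr]_dilute = 1.88 × 10^-3 / 0.0200 = 0.0942 mol/L
Dilution factor = 250.0 / 4.98 = 50.20
[HBr]_stock = 0.0942 × 50.20 = 4.73 mol/L

4.73 mol/L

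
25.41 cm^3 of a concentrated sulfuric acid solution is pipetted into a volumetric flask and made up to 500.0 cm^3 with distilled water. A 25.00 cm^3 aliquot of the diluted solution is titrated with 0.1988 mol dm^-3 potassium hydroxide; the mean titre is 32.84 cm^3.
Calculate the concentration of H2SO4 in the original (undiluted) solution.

2.569 mol/L

H2SO4 + 2 KOH → K2SO4 + 2 H2O
n(KOH) = 0.03284 × 0.1988 = 6.529 × 10^-3 mol
From the 1:2 ratio, n(H2SO4) in the aliquot = 1/2 × 6.529 × 10^-3 = 3.264 × 10^-3 mol
[H2SO4]_dilute = 3.264 × 10^-3 / 0.02500 = 0.1306 mol/L
Dilution factor = 500.0 / 25.41 = 19.68
[H2SO4]_stock = 0.1306 × 19.68 = 2.569 mol/L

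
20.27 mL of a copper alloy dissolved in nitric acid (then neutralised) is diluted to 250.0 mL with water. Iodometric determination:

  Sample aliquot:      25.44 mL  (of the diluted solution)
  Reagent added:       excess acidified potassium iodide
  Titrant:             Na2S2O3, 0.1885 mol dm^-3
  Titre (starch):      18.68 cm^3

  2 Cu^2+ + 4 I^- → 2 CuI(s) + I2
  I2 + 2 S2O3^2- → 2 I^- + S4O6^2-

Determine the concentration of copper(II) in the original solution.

n(S2O3^2-) = 0.01868 × 0.1885 = 3.521 × 10^-3 mol
n(I2) = n(S2O3^2-)/2 = 1.761 × 10^-3 mol
From the 2:1 ratio, n(Cu2+) in the aliquot = 2/1 × 1.761 × 10^-3 = 3.521 × 10^-3 mol
[Cu2+]_dilute = 3.521 × 10^-3 / 0.02544 = 0.1384 mol/L
[Cu2+]_original = 0.1384 × 250.0/20.27 = 1.707 mol/L

1.707 mol/L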